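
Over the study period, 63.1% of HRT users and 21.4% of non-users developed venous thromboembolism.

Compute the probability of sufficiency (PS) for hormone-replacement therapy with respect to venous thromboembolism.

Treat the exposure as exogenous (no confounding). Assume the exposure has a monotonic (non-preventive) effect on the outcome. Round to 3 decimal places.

PS ≈ 0.531

p₁ = 0.631, p₀ = 0.214.
Under exogeneity and monotonicity, PS = (p₁ − p₀) / (1 − p₀).
PS = (0.631 − 0.214) / (1 − 0.214) = 0.417 / 0.786 ≈ 0.5305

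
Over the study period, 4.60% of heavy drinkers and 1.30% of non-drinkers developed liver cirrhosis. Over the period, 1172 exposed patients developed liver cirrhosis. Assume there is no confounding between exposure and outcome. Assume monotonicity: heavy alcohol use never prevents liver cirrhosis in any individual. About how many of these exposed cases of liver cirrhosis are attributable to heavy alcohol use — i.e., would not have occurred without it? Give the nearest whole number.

about 841 cases

p₁ = 0.046, p₀ = 0.013.
PN = (p₁ − p₀)/p₁ = (0.046 − 0.013) / 0.046 ≈ 0.71739.
Attributable cases ≈ PN × (exposed cases) = 0.71739 × 1172 ≈ 840.78.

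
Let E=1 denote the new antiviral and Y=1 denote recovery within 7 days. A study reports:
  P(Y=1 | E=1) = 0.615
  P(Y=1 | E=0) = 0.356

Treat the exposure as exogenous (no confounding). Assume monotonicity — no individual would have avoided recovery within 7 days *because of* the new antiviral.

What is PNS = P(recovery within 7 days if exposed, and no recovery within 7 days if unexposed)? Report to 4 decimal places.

PNS ≈ 0.2590

Let p₁ = 0.615, p₀ = 0.356.
Under exogeneity and monotonicity, PNS = p₁ − p₀.
PNS = 0.615 − 0.356 = 0.259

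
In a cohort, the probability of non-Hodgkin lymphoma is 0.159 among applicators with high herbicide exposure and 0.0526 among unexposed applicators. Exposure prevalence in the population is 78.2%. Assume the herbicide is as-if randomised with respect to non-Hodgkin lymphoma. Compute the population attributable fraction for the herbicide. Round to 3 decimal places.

Let p₁ = 0.159, p₀ = 0.0526.
Overall risk P(Y=1) = π·p₁ + (1−π)·p₀ = 0.782×0.159 + 0.218×0.0526 = 0.1358.
Under exogeneity, PAF = [P(Y=1) − p₀] / P(Y=1).
PAF = (0.1358 − 0.0526) / 0.1358 ≈ 0.6127

PAF ≈ 0.613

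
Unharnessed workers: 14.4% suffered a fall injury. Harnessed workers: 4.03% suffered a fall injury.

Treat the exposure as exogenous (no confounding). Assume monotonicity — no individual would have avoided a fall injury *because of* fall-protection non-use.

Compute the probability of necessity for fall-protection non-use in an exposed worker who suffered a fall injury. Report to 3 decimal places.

p₁ = 0.144, p₀ = 0.0403.
Under exogeneity and monotonicity, PN = (p₁ − p₀) / p₁.
PN = (0.144 − 0.0403) / 0.144 = 0.1037 / 0.144 ≈ 0.7201

PN ≈ 0.720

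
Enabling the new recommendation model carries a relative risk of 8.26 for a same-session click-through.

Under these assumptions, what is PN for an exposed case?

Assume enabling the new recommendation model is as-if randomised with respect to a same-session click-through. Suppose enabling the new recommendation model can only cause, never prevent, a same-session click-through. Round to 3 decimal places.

PN ≈ 0.879

Under exogeneity and monotonicity, PN = (RR − 1) / RR = 1 − 1/RR.
PN = (8.26 − 1) / 8.26 = 7.26 / 8.26 ≈ 0.8789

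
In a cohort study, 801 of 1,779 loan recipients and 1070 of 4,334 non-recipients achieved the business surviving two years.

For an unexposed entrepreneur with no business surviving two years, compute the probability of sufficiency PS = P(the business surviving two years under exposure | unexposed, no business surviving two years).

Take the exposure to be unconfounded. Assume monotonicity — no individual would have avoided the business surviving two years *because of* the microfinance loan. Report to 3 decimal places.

PS ≈ 0.270

p₁ = P(outcome | exposed) = 801/1779 = 0.45025
p₀ = P(outcome | unexposed) = 1070/4334 = 0.24689
Under exogeneity and monotonicity, PS = (p₁ − p₀) / (1 − p₀).
PS = (0.45025 − 0.24689) / (1 − 0.24689) = 0.20337 / 0.75311 ≈ 0.2700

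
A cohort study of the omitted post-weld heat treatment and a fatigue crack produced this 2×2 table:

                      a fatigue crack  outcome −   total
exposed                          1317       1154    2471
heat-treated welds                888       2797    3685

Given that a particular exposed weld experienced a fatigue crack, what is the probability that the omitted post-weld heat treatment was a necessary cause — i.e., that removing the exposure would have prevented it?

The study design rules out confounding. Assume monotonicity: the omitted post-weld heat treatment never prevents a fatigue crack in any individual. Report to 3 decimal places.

PN ≈ 0.548

p₁ = P(outcome | exposed) = 1317/2471 = 0.53298
p₀ = P(outcome | unexposed) = 888/3685 = 0.24098
Under exogeneity and monotonicity, PN = (p₁ − p₀)/p₁.
PN = (0.53298 − 0.24098) / 0.53298 ≈ 0.5479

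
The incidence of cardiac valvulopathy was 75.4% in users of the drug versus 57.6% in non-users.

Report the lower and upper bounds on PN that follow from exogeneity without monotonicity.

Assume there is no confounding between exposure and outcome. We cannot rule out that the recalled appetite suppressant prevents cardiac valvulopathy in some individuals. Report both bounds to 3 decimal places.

0.236 ≤ PN ≤ 0.562

p₁ = 0.754, p₀ = 0.576.
Under exogeneity alone the bounds on PN are max{0,(p₁−p₀)/p₁} ≤ PN ≤ min{1,(1−p₀)/p₁}.
  lower = (p₁ − p₀)/p₁ = 0.178 / 0.754 ≈ 0.2361
  upper = min{1, (1 − p₀)/p₁} = 0.424 / 0.754 ≈ 0.5623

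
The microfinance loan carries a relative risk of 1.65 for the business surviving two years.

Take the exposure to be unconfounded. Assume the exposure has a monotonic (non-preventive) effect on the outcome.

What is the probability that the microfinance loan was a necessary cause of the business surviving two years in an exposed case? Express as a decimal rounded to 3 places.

Under exogeneity and monotonicity, PN = (RR − 1) / RR = 1 − 1/RR.
PN = (1.65 − 1) / 1.65 = 0.65 / 1.65 ≈ 0.3939

PN ≈ 0.394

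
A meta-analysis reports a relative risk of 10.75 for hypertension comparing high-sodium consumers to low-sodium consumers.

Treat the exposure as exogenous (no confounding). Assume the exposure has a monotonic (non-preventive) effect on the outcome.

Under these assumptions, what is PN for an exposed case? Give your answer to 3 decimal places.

Under exogeneity and monotonicity, PN = (RR − 1) / RR = 1 − 1/RR.
PN = (10.75 − 1) / 10.75 = 9.75 / 10.75 ≈ 0.9070

PN ≈ 0.907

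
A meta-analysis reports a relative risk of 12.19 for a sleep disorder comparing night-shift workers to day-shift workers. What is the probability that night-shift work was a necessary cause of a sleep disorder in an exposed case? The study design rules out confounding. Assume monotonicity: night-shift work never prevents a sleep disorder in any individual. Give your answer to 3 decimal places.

Under exogeneity and monotonicity, PN = (RR − 1) / RR = 1 − 1/RR.
PN = (12.19 − 1) / 12.19 = 11.19 / 12.19 ≈ 0.9180

PN ≈ 0.918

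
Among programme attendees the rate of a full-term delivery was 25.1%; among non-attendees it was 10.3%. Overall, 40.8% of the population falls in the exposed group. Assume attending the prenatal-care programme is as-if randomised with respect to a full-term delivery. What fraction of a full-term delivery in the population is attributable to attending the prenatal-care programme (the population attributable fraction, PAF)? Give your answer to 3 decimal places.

p₁ = 0.251, p₀ = 0.103.
Overall risk P(Y=1) = π·p₁ + (1−π)·p₀ = 0.408×0.251 + 0.592×0.103 = 0.16338.
Under exogeneity, PAF = [P(Y=1) − p₀] / P(Y=1).
PAF = (0.16338 − 0.103) / 0.16338 ≈ 0.3696

PAF ≈ 0.370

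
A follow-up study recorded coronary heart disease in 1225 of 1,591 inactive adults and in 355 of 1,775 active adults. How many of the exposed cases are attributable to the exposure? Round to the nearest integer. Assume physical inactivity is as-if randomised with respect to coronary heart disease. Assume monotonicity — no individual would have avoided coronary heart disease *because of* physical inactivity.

about 907 cases

p₁ = P(outcome | exposed) = 1225/1591 = 0.76996
p₀ = P(outcome | unexposed) = 355/1775 = 0.2
PN = (p₁ − p₀)/p₁ = (0.76996 − 0.2) / 0.76996 ≈ 0.74024.
Attributable cases ≈ PN × (exposed cases) = 0.74024 × 1225 ≈ 906.80.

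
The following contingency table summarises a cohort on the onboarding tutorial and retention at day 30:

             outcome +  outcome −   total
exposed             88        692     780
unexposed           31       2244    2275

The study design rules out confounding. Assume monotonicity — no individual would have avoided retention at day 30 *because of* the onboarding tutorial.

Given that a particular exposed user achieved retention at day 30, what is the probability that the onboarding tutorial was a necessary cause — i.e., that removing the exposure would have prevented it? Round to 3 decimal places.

PN ≈ 0.879

p₁ = P(outcome | exposed) = 88/780 = 0.11282
p₀ = P(outcome | unexposed) = 31/2275 = 0.013626
Under exogeneity and monotonicity, PN = (p₁ − p₀) / p₁.
PN = (0.11282 − 0.013626) / 0.11282 = 0.099194 / 0.11282 ≈ 0.8792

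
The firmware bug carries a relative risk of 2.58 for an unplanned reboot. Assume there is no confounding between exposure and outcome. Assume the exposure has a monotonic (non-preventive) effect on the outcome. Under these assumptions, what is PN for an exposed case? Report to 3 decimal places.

PN ≈ 0.612

Under exogeneity and monotonicity, PN = (RR − 1) / RR = 1 − 1/RR.
PN = (2.58 − 1) / 2.58 = 1.58 / 2.58 ≈ 0.6124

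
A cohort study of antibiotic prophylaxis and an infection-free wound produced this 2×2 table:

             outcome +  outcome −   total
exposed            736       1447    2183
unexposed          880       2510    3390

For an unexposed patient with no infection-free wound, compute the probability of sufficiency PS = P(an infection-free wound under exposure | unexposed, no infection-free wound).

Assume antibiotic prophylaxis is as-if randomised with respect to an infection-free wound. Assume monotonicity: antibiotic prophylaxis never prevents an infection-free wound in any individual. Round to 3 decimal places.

p₁ = P(outcome | exposed) = 736/2183 = 0.33715
p₀ = P(outcome | unexposed) = 880/3390 = 0.25959
Under exogeneity and monotonicity, PS = (p₁ − p₀)/(1 − p₀).
PS = (0.33715 − 0.25959) / 0.74041 ≈ 0.1048

PS ≈ 0.105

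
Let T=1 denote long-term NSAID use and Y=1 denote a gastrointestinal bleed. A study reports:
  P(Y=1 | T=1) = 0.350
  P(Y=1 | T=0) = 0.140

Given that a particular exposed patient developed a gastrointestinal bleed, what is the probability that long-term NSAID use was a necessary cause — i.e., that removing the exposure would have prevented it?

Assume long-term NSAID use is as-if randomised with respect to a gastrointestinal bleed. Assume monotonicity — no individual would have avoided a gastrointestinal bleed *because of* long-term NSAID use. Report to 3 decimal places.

Let p₁ = 0.35, p₀ = 0.14.
Under exogeneity and monotonicity, PN = (p₁ − p₀) / p₁.
PN = (0.35 − 0.14) / 0.35 = 0.21 / 0.35 ≈ 0.6000

PN ≈ 0.600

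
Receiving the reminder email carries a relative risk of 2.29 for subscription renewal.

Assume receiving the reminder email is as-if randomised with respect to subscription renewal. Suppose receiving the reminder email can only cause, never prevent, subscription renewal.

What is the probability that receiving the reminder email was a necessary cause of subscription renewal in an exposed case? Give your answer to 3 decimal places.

Under exogeneity and monotonicity, PN = (RR − 1) / RR = 1 − 1/RR.
PN = (2.29 − 1) / 2.29 = 1.29 / 2.29 ≈ 0.5633

PN ≈ 0.563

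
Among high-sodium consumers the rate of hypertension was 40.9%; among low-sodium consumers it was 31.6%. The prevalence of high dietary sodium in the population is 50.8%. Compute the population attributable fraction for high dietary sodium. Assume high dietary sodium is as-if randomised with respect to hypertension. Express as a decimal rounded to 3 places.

p₁ = 0.409, p₀ = 0.316.
Overall risk P(Y=1) = π·p₁ + (1−π)·p₀ = 0.508×0.409 + 0.492×0.316 = 0.36324.
Under exogeneity, PAF = [P(Y=1) − p₀] / P(Y=1).
PAF = (0.36324 − 0.316) / 0.36324 ≈ 0.1301

PAF ≈ 0.130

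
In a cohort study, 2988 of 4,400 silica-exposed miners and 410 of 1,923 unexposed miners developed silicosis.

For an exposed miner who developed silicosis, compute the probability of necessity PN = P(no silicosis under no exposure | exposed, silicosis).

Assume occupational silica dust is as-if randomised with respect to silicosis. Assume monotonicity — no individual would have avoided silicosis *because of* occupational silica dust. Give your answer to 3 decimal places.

p₁ = P(outcome | exposed) = 2988/4400 = 0.67909
p₀ = P(outcome | unexposed) = 410/1923 = 0.21321
Under exogeneity and monotonicity, PN = (p₁ − p₀) / p₁.
PN = (0.67909 − 0.21321) / 0.67909 = 0.46588 / 0.67909 ≈ 0.6860

PN ≈ 0.686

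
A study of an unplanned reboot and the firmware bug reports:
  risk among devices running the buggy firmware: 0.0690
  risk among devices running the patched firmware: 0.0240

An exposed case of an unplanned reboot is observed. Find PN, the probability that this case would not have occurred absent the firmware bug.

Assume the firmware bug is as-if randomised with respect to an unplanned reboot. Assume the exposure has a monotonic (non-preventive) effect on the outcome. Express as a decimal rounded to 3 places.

PN ≈ 0.652

Let p₁ = 0.069, p₀ = 0.024.
Under exogeneity and monotonicity, PN = (p₁ − p₀) / p₁.
PN = (0.069 − 0.024) / 0.069 = 0.045 / 0.069 ≈ 0.6522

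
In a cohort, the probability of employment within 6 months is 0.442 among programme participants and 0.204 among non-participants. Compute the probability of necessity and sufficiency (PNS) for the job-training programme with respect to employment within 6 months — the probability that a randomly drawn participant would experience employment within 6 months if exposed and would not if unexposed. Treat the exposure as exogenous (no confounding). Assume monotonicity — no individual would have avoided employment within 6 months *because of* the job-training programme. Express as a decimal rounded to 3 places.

Let p₁ = 0.442, p₀ = 0.204.
Under exogeneity and monotonicity, PNS = p₁ − p₀.
PNS = 0.442 − 0.204 = 0.238

PNS ≈ 0.238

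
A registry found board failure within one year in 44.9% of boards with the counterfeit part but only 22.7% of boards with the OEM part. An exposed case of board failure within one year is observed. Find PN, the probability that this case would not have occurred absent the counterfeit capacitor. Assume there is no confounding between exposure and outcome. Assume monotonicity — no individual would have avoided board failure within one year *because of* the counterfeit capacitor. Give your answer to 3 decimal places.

p₁ = 0.449, p₀ = 0.227.
Under exogeneity and monotonicity, PN = (p₁ − p₀) / p₁.
PN = (0.449 − 0.227) / 0.449 = 0.222 / 0.449 ≈ 0.4944

PN ≈ 0.494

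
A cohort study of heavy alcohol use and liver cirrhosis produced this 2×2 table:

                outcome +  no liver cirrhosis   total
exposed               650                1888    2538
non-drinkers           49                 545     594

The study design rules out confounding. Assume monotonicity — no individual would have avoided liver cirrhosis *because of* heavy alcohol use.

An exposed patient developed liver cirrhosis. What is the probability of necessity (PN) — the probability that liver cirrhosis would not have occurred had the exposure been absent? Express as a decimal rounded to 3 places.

PN ≈ 0.678

p₁ = P(outcome | exposed) = 650/2538 = 0.25611
p₀ = P(outcome | unexposed) = 49/594 = 0.082492
Under exogeneity and monotonicity, PN = (p₁ − p₀) / p₁.
PN = (0.25611 − 0.082492) / 0.25611 = 0.17362 / 0.25611 ≈ 0.6779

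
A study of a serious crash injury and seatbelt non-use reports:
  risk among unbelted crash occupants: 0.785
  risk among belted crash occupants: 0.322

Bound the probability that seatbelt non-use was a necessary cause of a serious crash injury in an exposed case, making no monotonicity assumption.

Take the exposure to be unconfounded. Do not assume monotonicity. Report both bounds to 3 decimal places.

Let p₁ = 0.785, p₀ = 0.322.
Under exogeneity alone the bounds on PN are max{0,(p₁−p₀)/p₁} ≤ PN ≤ min{1,(1−p₀)/p₁}.
  lower = (p₁ − p₀)/p₁ = 0.463 / 0.785 ≈ 0.5898
  upper = min{1, (1 − p₀)/p₁} = 0.678 / 0.785 ≈ 0.8637

0.590 ≤ PN ≤ 0.864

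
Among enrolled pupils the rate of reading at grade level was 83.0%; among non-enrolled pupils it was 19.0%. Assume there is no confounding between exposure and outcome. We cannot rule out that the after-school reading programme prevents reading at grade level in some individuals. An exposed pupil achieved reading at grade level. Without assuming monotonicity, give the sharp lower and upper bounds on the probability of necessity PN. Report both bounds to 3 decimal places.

p₁ = 0.83, p₀ = 0.19.
Under exogeneity alone the bounds on PN are max{0,(p₁−p₀)/p₁} ≤ PN ≤ min{1,(1−p₀)/p₁}.
  lower = (p₁ − p₀)/p₁ = 0.64 / 0.83 ≈ 0.7711
  upper = min{1, (1 − p₀)/p₁} = 0.81 / 0.83 ≈ 0.9759

0.771 ≤ PN ≤ 0.976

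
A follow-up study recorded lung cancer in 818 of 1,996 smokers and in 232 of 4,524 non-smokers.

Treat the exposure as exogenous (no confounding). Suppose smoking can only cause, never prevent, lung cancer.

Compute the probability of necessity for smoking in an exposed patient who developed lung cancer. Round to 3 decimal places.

p₁ = P(outcome | exposed) = 818/1996 = 0.40982
p₀ = P(outcome | unexposed) = 232/4524 = 0.051282
Under exogeneity and monotonicity, PN = (p₁ − p₀) / p₁.
PN = (0.40982 − 0.051282) / 0.40982 = 0.35854 / 0.40982 ≈ 0.8749

PN ≈ 0.875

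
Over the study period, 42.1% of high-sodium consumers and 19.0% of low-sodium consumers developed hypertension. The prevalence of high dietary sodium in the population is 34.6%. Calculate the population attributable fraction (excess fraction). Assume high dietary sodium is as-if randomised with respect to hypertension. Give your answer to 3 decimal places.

p₁ = 0.421, p₀ = 0.19.
Overall risk P(Y=1) = π·p₁ + (1−π)·p₀ = 0.346×0.421 + 0.654×0.19 = 0.26993.
Under exogeneity, PAF = [P(Y=1) − p₀] / P(Y=1).
PAF = (0.26993 − 0.19) / 0.26993 ≈ 0.2961

PAF ≈ 0.296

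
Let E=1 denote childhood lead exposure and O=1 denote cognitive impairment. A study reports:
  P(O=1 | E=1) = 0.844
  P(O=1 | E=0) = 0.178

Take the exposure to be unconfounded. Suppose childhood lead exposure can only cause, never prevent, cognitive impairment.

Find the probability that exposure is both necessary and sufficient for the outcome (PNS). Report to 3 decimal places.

PNS ≈ 0.666

Let p₁ = 0.844, p₀ = 0.178.
Under exogeneity and monotonicity, PNS = p₁ − p₀.
PNS = 0.844 − 0.178 = 0.666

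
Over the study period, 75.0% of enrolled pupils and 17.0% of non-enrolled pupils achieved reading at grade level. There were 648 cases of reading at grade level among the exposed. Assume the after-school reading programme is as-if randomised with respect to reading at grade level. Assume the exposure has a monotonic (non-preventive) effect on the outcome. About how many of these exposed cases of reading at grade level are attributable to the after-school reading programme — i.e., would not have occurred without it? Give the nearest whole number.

about 501 cases

p₁ = 0.75, p₀ = 0.17.
PN = (p₁ − p₀)/p₁ = (0.75 − 0.17) / 0.75 ≈ 0.77333.
Attributable cases ≈ PN × (exposed cases) = 0.77333 × 648 ≈ 501.12.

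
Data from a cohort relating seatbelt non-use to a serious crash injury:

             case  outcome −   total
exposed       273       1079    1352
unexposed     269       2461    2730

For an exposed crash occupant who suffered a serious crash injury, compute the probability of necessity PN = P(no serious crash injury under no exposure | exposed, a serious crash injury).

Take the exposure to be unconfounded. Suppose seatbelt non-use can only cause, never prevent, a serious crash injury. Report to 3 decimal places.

p₁ = P(outcome | exposed) = 273/1352 = 0.20192
p₀ = P(outcome | unexposed) = 269/2730 = 0.098535
Under exogeneity and monotonicity, PN = (p₁ − p₀) / p₁.
PN = (0.20192 − 0.098535) / 0.20192 = 0.10339 / 0.20192 ≈ 0.5120

PN ≈ 0.512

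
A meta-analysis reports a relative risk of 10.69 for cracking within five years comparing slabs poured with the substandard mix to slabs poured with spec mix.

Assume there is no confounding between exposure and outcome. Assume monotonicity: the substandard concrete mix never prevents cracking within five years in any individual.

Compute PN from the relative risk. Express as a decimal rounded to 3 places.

Under exogeneity and monotonicity, PN = (RR − 1) / RR = 1 − 1/RR.
PN = (10.69 − 1) / 10.69 = 9.69 / 10.69 ≈ 0.9065

PN ≈ 0.906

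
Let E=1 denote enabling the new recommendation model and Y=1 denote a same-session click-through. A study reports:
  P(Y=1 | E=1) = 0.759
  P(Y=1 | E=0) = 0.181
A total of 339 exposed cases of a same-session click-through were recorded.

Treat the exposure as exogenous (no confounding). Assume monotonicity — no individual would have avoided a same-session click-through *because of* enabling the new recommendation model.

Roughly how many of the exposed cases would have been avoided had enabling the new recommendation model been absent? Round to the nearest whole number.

about 258 cases

Let p₁ = 0.759, p₀ = 0.181.
PN = (p₁ − p₀)/p₁ = (0.759 − 0.181) / 0.759 ≈ 0.76153.
Attributable cases ≈ PN × (exposed cases) = 0.76153 × 339 ≈ 258.16.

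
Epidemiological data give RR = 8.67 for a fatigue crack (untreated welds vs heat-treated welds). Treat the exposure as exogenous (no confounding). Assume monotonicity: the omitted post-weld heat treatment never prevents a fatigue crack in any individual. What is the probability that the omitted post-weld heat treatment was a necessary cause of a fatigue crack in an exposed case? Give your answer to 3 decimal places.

Under exogeneity and monotonicity, PN = (RR − 1) / RR = 1 − 1/RR.
PN = (8.67 − 1) / 8.67 = 7.67 / 8.67 ≈ 0.8847

PN ≈ 0.885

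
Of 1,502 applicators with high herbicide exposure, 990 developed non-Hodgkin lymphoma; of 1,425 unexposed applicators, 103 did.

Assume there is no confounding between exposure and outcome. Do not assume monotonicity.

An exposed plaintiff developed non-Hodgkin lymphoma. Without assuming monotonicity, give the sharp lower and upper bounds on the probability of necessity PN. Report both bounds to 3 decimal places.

0.890 ≤ PN ≤ 1.000

p₁ = P(outcome | exposed) = 990/1502 = 0.65912
p₀ = P(outcome | unexposed) = 103/1425 = 0.072281
Under exogeneity alone the bounds on PN are max{0,(p₁−p₀)/p₁} ≤ PN ≤ min{1,(1−p₀)/p₁}.
  lower = (p₁ − p₀)/p₁ = 0.58684 / 0.65912 ≈ 0.8903
  upper = min{1, (1 − p₀)/p₁} = 0.92772 / 0.65912 ≈ 1.4075 → capped at 1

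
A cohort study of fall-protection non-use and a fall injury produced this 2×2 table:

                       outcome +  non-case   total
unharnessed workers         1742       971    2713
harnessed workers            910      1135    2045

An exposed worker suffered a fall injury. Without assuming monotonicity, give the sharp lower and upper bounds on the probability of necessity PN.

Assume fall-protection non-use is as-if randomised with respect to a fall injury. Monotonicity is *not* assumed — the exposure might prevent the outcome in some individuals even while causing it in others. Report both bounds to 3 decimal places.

p₁ = P(outcome | exposed) = 1742/2713 = 0.64209
p₀ = P(outcome | unexposed) = 910/2045 = 0.44499
Under exogeneity alone the bounds on PN are max{0,(p₁−p₀)/p₁} ≤ PN ≤ min{1,(1−p₀)/p₁}.
  lower = (p₁ − p₀)/p₁ = 0.19711 / 0.64209 ≈ 0.3070
  upper = min{1, (1 − p₀)/p₁} = 0.55501 / 0.64209 ≈ 0.8644

0.307 ≤ PN ≤ 0.864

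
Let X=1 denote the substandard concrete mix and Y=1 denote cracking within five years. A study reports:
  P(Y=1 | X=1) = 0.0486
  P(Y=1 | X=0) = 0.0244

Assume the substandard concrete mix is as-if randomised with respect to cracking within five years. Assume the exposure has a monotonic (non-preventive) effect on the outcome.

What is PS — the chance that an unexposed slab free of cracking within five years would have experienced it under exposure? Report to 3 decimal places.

PS ≈ 0.025

Let p₁ = 0.0486, p₀ = 0.0244.
Under exogeneity and monotonicity, PS = (p₁ − p₀) / (1 − p₀).
PS = (0.0486 − 0.0244) / (1 − 0.0244) = 0.0242 / 0.9756 ≈ 0.0248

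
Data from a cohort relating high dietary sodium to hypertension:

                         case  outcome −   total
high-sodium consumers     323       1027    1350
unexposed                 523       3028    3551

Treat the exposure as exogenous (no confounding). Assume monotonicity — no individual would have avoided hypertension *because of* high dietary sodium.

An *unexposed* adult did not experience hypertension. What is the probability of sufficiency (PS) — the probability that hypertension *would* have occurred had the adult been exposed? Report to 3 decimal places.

PS ≈ 0.108

p₁ = P(outcome | exposed) = 323/1350 = 0.23926
p₀ = P(outcome | unexposed) = 523/3551 = 0.14728
Under exogeneity and monotonicity, PS = (p₁ − p₀)/(1 − p₀).
PS = (0.23926 − 0.14728) / 0.85272 ≈ 0.1079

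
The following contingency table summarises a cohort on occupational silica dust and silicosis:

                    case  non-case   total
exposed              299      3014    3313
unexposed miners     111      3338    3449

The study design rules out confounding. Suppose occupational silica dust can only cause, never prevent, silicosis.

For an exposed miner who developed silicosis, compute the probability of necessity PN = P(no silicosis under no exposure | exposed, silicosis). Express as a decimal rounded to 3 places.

p₁ = P(outcome | exposed) = 299/3313 = 0.090251
p₀ = P(outcome | unexposed) = 111/3449 = 0.032183
Under exogeneity and monotonicity, PN = (p₁ − p₀) / p₁.
PN = (0.090251 − 0.032183) / 0.090251 = 0.058067 / 0.090251 ≈ 0.6434

PN ≈ 0.643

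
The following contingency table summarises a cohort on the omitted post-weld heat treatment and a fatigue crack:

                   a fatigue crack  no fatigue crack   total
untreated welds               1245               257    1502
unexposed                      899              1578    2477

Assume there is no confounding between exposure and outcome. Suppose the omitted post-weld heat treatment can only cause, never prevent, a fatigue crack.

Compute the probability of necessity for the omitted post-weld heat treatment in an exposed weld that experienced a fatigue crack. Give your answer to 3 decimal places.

PN ≈ 0.562

p₁ = P(outcome | exposed) = 1245/1502 = 0.82889
p₀ = P(outcome | unexposed) = 899/2477 = 0.36294
Under exogeneity and monotonicity, PN = (p₁ − p₀) / p₁.
PN = (0.82889 − 0.36294) / 0.82889 = 0.46596 / 0.82889 ≈ 0.5621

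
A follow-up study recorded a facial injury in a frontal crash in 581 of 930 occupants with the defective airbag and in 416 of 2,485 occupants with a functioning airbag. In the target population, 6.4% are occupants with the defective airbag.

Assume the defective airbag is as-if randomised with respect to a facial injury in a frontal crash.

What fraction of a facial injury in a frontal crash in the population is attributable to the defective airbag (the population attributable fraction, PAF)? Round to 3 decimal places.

PAF ≈ 0.149

p₁ = P(outcome | exposed) = 581/930 = 0.62473
p₀ = P(outcome | unexposed) = 416/2485 = 0.1674
Overall risk P(Y=1) = π·p₁ + (1−π)·p₀ = 0.064×0.62473 + 0.936×0.1674 = 0.19667.
Under exogeneity, PAF = [P(Y=1) − p₀] / P(Y=1).
PAF = (0.19667 − 0.1674) / 0.19667 ≈ 0.1488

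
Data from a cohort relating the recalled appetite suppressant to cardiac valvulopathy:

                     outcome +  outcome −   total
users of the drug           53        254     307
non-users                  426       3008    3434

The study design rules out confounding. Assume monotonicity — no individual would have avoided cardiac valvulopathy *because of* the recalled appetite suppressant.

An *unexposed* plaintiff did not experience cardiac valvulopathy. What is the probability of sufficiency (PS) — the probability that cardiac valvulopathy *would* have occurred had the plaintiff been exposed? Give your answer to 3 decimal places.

PS ≈ 0.055

p₁ = P(outcome | exposed) = 53/307 = 0.17264
p₀ = P(outcome | unexposed) = 426/3434 = 0.12405
Under exogeneity and monotonicity, PS = (p₁ − p₀) / (1 − p₀).
PS = (0.17264 − 0.12405) / (1 − 0.12405) = 0.048585 / 0.87595 ≈ 0.0555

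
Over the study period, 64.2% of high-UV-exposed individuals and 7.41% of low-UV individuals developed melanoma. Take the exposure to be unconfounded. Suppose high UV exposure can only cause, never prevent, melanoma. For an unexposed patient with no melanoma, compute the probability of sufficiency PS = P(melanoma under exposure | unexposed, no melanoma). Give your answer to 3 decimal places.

p₁ = 0.642, p₀ = 0.0741.
Under exogeneity and monotonicity, PS = (p₁ − p₀) / (1 − p₀).
PS = (0.642 − 0.0741) / (1 − 0.0741) = 0.5679 / 0.9259 ≈ 0.6133

PS ≈ 0.613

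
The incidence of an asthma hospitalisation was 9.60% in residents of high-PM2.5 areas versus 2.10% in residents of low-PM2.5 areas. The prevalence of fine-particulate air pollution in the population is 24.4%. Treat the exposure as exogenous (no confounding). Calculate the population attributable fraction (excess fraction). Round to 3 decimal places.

p₁ = 0.096, p₀ = 0.021.
Overall risk P(Y=1) = π·p₁ + (1−π)·p₀ = 0.244×0.096 + 0.756×0.021 = 0.0393.
Under exogeneity, PAF = [P(Y=1) − p₀] / P(Y=1).
PAF = (0.0393 − 0.021) / 0.0393 ≈ 0.4656

PAF ≈ 0.466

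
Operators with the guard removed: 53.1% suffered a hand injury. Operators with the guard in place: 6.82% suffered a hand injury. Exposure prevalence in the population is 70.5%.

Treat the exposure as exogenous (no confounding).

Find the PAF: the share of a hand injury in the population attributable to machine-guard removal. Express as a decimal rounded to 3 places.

p₁ = 0.531, p₀ = 0.0682.
Overall risk P(Y=1) = π·p₁ + (1−π)·p₀ = 0.705×0.531 + 0.295×0.0682 = 0.39447.
Under exogeneity, PAF = [P(Y=1) − p₀] / P(Y=1).
PAF = (0.39447 − 0.0682) / 0.39447 ≈ 0.8271

PAF ≈ 0.827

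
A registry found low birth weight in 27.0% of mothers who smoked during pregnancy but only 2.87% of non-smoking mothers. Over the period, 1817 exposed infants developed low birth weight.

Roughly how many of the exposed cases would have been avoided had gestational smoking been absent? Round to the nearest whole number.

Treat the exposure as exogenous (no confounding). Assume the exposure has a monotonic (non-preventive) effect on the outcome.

about 1624 cases

p₁ = 0.27, p₀ = 0.0287.
PN = (p₁ − p₀)/p₁ = (0.27 − 0.0287) / 0.27 ≈ 0.89370.
Attributable cases ≈ PN × (exposed cases) = 0.89370 × 1817 ≈ 1623.86.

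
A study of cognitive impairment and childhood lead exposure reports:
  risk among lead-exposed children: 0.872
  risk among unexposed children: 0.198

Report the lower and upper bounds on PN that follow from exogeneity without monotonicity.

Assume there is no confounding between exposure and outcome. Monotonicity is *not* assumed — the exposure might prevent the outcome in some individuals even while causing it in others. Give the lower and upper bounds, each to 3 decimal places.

Let p₁ = 0.872, p₀ = 0.198.
Under exogeneity alone the bounds on PN are max{0,(p₁−p₀)/p₁} ≤ PN ≤ min{1,(1−p₀)/p₁}.
  lower = (p₁ − p₀)/p₁ = 0.674 / 0.872 ≈ 0.7729
  upper = min{1, (1 − p₀)/p₁} = 0.802 / 0.872 ≈ 0.9197

0.773 ≤ PN ≤ 0.920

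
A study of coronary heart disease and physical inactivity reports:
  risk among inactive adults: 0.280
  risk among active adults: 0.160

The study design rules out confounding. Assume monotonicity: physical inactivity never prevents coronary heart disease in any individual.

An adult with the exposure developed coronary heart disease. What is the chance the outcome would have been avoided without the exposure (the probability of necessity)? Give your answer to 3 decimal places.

Let p₁ = 0.28, p₀ = 0.16.
Under exogeneity and monotonicity, PN = (p₁ − p₀) / p₁.
PN = (0.28 − 0.16) / 0.28 = 0.12 / 0.28 ≈ 0.4286

PN ≈ 0.429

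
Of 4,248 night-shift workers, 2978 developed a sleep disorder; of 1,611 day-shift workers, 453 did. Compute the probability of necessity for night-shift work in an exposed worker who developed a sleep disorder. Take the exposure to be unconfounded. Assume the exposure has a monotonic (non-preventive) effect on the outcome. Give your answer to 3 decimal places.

PN ≈ 0.599

p₁ = P(outcome | exposed) = 2978/4248 = 0.70104
p₀ = P(outcome | unexposed) = 453/1611 = 0.28119
Under exogeneity and monotonicity, PN = (p₁ − p₀) / p₁.
PN = (0.70104 − 0.28119) / 0.70104 = 0.41984 / 0.70104 ≈ 0.5989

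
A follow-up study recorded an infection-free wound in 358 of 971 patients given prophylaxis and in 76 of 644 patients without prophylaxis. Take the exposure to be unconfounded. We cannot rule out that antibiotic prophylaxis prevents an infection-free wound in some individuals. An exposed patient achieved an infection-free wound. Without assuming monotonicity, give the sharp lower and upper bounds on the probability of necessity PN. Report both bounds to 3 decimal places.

p₁ = P(outcome | exposed) = 358/971 = 0.36869
p₀ = P(outcome | unexposed) = 76/644 = 0.11801
Under exogeneity alone the bounds on PN are max{0,(p₁−p₀)/p₁} ≤ PN ≤ min{1,(1−p₀)/p₁}.
  lower = (p₁ − p₀)/p₁ = 0.25068 / 0.36869 ≈ 0.6799
  upper = min{1, (1 − p₀)/p₁} = 0.88199 / 0.36869 ≈ 2.3922 → capped at 1

0.680 ≤ PN ≤ 1.000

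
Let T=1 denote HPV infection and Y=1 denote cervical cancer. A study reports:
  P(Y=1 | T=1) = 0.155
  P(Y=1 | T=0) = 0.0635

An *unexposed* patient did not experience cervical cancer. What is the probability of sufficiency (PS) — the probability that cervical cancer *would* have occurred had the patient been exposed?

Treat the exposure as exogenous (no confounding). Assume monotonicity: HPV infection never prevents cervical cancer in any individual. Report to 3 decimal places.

Let p₁ = 0.155, p₀ = 0.0635.
Under exogeneity and monotonicity, PS = (p₁ − p₀) / (1 − p₀).
PS = (0.155 − 0.0635) / (1 − 0.0635) = 0.0915 / 0.9365 ≈ 0.0977

PS ≈ 0.098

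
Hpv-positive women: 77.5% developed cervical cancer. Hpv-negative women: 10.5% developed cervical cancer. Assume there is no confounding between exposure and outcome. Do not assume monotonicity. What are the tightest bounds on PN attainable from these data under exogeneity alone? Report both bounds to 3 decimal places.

0.865 ≤ PN ≤ 1.000

p₁ = 0.775, p₀ = 0.105.
Under exogeneity alone the bounds on PN are max{0,(p₁−p₀)/p₁} ≤ PN ≤ min{1,(1−p₀)/p₁}.
  lower = (p₁ − p₀)/p₁ = 0.67 / 0.775 ≈ 0.8645
  upper = min{1, (1 − p₀)/p₁} = 0.895 / 0.775 ≈ 1.1548 → capped at 1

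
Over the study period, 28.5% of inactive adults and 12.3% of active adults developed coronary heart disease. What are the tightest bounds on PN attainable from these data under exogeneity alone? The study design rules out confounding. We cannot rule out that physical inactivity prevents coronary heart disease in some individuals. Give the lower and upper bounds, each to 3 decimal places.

p₁ = 0.285, p₀ = 0.123.
Under exogeneity alone the bounds on PN are max{0,(p₁−p₀)/p₁} ≤ PN ≤ min{1,(1−p₀)/p₁}.
  lower = (p₁ − p₀)/p₁ = 0.162 / 0.285 ≈ 0.5684
  upper = min{1, (1 − p₀)/p₁} = 0.877 / 0.285 ≈ 3.0772 → capped at 1

0.568 ≤ PN ≤ 1.000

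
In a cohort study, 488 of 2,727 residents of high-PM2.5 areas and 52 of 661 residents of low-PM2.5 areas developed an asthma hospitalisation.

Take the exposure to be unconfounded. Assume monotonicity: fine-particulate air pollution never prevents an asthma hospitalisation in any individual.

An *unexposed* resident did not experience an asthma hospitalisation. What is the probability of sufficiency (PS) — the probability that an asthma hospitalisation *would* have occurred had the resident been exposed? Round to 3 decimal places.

PS ≈ 0.109

p₁ = P(outcome | exposed) = 488/2727 = 0.17895
p₀ = P(outcome | unexposed) = 52/661 = 0.078669
Under exogeneity and monotonicity, PS = (p₁ − p₀) / (1 − p₀).
PS = (0.17895 − 0.078669) / (1 − 0.078669) = 0.10028 / 0.92133 ≈ 0.1088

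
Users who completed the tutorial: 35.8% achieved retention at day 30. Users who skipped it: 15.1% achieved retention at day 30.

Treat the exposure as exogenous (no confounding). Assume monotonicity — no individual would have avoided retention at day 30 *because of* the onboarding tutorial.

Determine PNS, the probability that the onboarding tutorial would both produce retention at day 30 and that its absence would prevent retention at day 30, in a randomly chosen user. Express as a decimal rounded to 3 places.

PNS ≈ 0.207

p₁ = 0.358, p₀ = 0.151.
Under exogeneity and monotonicity, PNS = p₁ − p₀.
PNS = 0.358 − 0.151 = 0.207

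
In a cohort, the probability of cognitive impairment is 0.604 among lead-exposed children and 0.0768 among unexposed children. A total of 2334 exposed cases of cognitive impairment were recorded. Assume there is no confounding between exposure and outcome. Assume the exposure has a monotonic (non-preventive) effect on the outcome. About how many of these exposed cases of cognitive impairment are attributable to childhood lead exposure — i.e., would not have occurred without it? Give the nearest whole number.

Let p₁ = 0.604, p₀ = 0.0768.
PN = (p₁ − p₀)/p₁ = (0.604 − 0.0768) / 0.604 ≈ 0.87285.
Attributable cases ≈ PN × (exposed cases) = 0.87285 × 2334 ≈ 2037.23.

about 2037 cases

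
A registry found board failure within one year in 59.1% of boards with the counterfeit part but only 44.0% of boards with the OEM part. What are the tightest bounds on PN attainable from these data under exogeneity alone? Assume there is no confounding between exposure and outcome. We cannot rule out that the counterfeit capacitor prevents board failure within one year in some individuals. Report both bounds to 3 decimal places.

p₁ = 0.591, p₀ = 0.44.
Under exogeneity alone the bounds on PN are max{0,(p₁−p₀)/p₁} ≤ PN ≤ min{1,(1−p₀)/p₁}.
  lower = (p₁ − p₀)/p₁ = 0.151 / 0.591 ≈ 0.2555
  upper = min{1, (1 − p₀)/p₁} = 0.56 / 0.591 ≈ 0.9475

0.255 ≤ PN ≤ 0.948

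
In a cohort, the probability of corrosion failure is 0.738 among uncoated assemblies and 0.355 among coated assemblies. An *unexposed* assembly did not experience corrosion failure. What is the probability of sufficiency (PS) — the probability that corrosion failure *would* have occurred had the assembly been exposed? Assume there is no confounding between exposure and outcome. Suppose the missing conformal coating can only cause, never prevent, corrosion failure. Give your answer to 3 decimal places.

PS ≈ 0.594

Let p₁ = 0.738, p₀ = 0.355.
Under exogeneity and monotonicity, PS = (p₁ − p₀) / (1 − p₀).
PS = (0.738 − 0.355) / (1 − 0.355) = 0.383 / 0.645 ≈ 0.5938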